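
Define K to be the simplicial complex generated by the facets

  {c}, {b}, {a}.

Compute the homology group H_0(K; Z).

H_0 ≅ Z^3.

Take the total order a < b < c on the vertex set. Then K (dimension 0) consists of the simplices:

  0-simplices (3): a, b, c

giving chain groups C_0 ≅ Z^3.

Computing H_k = (kernel of ∂_k) / (image of ∂_{k+1}):

  H_0: rank C_0 − rank ∂_1 = 3 − 0 = 3, and there is no ∂_1, so H_0 = Z^3.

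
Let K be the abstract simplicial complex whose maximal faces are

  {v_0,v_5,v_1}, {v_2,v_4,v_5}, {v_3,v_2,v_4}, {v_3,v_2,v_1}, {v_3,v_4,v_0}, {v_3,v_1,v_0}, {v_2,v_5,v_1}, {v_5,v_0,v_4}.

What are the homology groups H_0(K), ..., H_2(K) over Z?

We work with the vertex ordering v_0 < v_1 < v_2 < v_3 < v_4 < v_5. The simplices of K, each written with vertices in increasing order, are:

  0-simplices (6): [v_0], [v_1], [v_2], [v_3], [v_4], [v_5]
  1-simplices (12): [v_0,v_1], [v_0,v_3], [v_0,v_4], [v_0,v_5], [v_1,v_2], [v_1,v_3], [v_1,v_5], [v_2,v_3], [v_2,v_4], [v_2,v_5], [v_3,v_4], [v_4,v_5]
  2-simplices (8): [v_0,v_1,v_3], [v_0,v_1,v_5], [v_0,v_3,v_4], [v_0,v_4,v_5], [v_1,v_2,v_3], [v_1,v_2,v_5], [v_2,v_3,v_4], [v_2,v_4,v_5]

so the chain groups are C_0 ≅ Z^6, C_1 ≅ Z^12, C_2 ≅ Z^8.

Boundary ∂_1: C_1 → C_0 maps an edge to its endpoints' difference, ∂[p,q] = q − p. For instance
  ∂[v_1,v_3] = [v_3] − [v_1].
The 6×12 boundary matrix has rank 5 and Smith normal form diag(1,1,1,1,1).

Boundary ∂_2: C_2 → C_1 acts by ∂[p,q,r] = [q,r] − [p,r] + [p,q]. For instance
  ∂[v_1,v_2,v_5] = [v_2,v_5] − [v_1,v_5] + [v_1,v_2],
  ∂[v_0,v_1,v_3] = [v_1,v_3] − [v_0,v_3] + [v_0,v_1].
The resulting 12×8 matrix has rank 7, and its Smith normal form has invariant factors (1,1,1,1,1,1,1).

Now H_k = ker ∂_k / im ∂_{k+1}, so:

  H_0: rank C_0 − rank ∂_1 = 6 − 5 = 1, and the invariant factors of ∂_1 are all 1, so H_0 ≅ Z.
  H_1: rank ker ∂_1 − rank ∂_2 = (12 − 5) − 7 = 0, and the invariant factors of ∂_2 are all 1, so H_1 ≅ 0.
  H_2: rank ker ∂_2 − rank ∂_3 = (8 − 7) − 0 = 1, and there is no ∂_3, so H_2 ≅ Z.

H_0 = Z,  H_1 = 0,  H_2 = Z.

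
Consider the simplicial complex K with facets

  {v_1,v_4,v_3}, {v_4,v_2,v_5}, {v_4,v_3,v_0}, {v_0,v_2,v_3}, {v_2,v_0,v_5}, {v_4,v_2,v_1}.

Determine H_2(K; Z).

H_2 ≅ 0.

Fix the vertex order v_0 < v_1 < v_2 < v_3 < v_4 < v_5 and write every simplex with vertices in increasing order. Then dim K = 2 and the simplices of K are:

  0-simplices (6): [v_0], [v_1], [v_2], [v_3], [v_4], [v_5]
  1-simplices (12): [v_0,v_2], [v_0,v_3], [v_0,v_4], [v_0,v_5], [v_1,v_2], [v_1,v_3], [v_1,v_4], [v_2,v_3], [v_2,v_4], [v_2,v_5], [v_3,v_4], [v_4,v_5]
  2-simplices (6): [v_0,v_2,v_3], [v_0,v_2,v_5], [v_0,v_3,v_4], [v_1,v_2,v_4], [v_1,v_3,v_4], [v_2,v_4,v_5]

so the chain groups are C_0 ≅ Z^6, C_1 ≅ Z^12, C_2 ≅ Z^6.

The boundary map ∂_1: C_1 → C_0 maps an edge to its endpoints' difference, ∂[p,q] = q − p. For instance
  ∂[v_2,v_5] = [v_5] − [v_2].
The resulting 6×12 matrix has rank 5, and its Smith normal form has invariant factors (1,1,1,1,1).

The boundary map ∂_2: C_2 → C_1 sends each 2-simplex [p,q,r] to [q,r] − [p,r] + [p,q]. For instance
  ∂[v_0,v_2,v_3] = [v_2,v_3] − [v_0,v_3] + [v_0,v_2],
  ∂[v_1,v_3,v_4] = [v_3,v_4] − [v_1,v_4] + [v_1,v_3].
The resulting 12×6 matrix has rank 6, and its Smith normal form has invariant factors (1,1,1,1,1,1).

From H_k ≅ ker(∂_k) / im(∂_{k+1}) we obtain:

  H_2: rank ker ∂_2 − rank ∂_3 = (6 − 6) − 0 = 0, and there is no ∂_3, so H_2 ≅ 0.

(K is a triangulation of the cylinder S^1 x I.)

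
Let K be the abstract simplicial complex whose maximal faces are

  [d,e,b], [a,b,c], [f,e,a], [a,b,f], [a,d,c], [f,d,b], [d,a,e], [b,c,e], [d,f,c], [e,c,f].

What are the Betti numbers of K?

b_0 = 1, b_1 = 0, b_2 = 0.

We work with the vertex ordering a < b < c < d < e < f. The simplices of K, each written with vertices in increasing order, are:

  0-simplices (6): a, b, c, d, e, f
  1-simplices (15): ab, ac, ad, ae, af, bc, bd, be, bf, cd, ce, cf, de, df, ef
  2-simplices (10): abc, abf, acd, ade, aef, bce, bde, bdf, cdf, cef

so the chain groups are C_0 ≅ Z^6, C_1 ≅ Z^15, C_2 ≅ Z^10.

Boundary ∂_1: C_1 → C_0 sends each edge [p,q] (with p < q) to q − p. For instance
  ∂be = e − b.
This gives a 6×15 integer matrix of rank 5; reducing to Smith normal form yields diagonal entries (1,1,1,1,1).

∂_2: C_2 → C_1 acts by ∂[p,q,r] = [q,r] − [p,r] + [p,q]. For instance
  ∂cdf = df − cf + cd,
  ∂bce = ce − be + bc.
The 15×10 boundary matrix has rank 10 and Smith normal form diag(1,1,1,1,1,1,1,1,1,2).

From H_k ≅ ker(∂_k) / im(∂_{k+1}) we obtain:

  H_0: rank C_0 − rank ∂_1 = 6 − 5 = 1, and the invariant factors of ∂_1 are all 1, so H_0 ≅ Z.
  H_1: rank ker ∂_1 − rank ∂_2 = (15 − 5) − 10 = 0, and ∂_2 has invariant factor 2 > 1, so H_1 ≅ Z/2.
  H_2: rank ker ∂_2 − rank ∂_3 = (10 − 10) − 0 = 0, and there is no ∂_3, so H_2 ≅ 0.

(K is a triangulation of the real projective plane RP^2.)

Hence the Betti numbers are b_0 = 1, b_1 = 0, b_2 = 0.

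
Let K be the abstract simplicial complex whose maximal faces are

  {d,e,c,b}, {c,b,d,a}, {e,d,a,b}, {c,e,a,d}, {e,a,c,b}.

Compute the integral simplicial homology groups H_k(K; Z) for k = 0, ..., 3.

Take the total order a < b < c < d < e on the vertex set. Then K (dimension 3) consists of the simplices:

  0-simplices (5): a, b, c, d, e
  1-simplices (10): ab, ac, ad, ae, bc, bd, be, cd, ce, de
  2-simplices (10): abc, abd, abe, acd, ace, ade, bcd, bce, bde, cde
  3-simplices (5): abcd, abce, abde, acde, bcde

so the chain groups are C_0 ≅ Z^5, C_1 ≅ Z^10, C_2 ≅ Z^10, C_3 ≅ Z^5.

∂_1: C_1 → C_0 sends each edge [p,q] (with p < q) to q − p.
This gives a 5×10 integer matrix of rank 4; reducing to Smith normal form yields diagonal entries (1,1,1,1).

The boundary map ∂_2: C_2 → C_1 sends each 2-simplex [p,q,r] to [q,r] − [p,r] + [p,q]. For instance
  ∂bcd = cd − bd + bc,
  ∂abe = be − ae + ab.
The resulting 10×10 matrix has rank 6, and its Smith normal form has invariant factors (1,1,1,1,1,1).

The boundary map ∂_3: C_3 → C_2 sends each 3-simplex σ to the alternating sum Σ_i (−1)^i (σ with its i-th vertex removed). For instance
  ∂abcd = bcd − acd + abd − abc,
  ∂abce = bce − ace + abe − abc.
The resulting 10×5 matrix has rank 4, and its Smith normal form has invariant factors (1,1,1,1).

Now H_k = ker ∂_k / im ∂_{k+1}, so:

  H_0: rank C_0 − rank ∂_1 = 5 − 4 = 1, and the invariant factors of ∂_1 are all 1, so H_0 = Z.
  H_1: rank ker ∂_1 − rank ∂_2 = (10 − 4) − 6 = 0, and the invariant factors of ∂_2 are all 1, so H_1 = 0.
  H_2: rank ker ∂_2 − rank ∂_3 = (10 − 6) − 4 = 0, and the invariant factors of ∂_3 are all 1, so H_2 = 0.
  H_3: rank ker ∂_3 − rank ∂_4 = (5 − 4) − 0 = 1, and there is no ∂_4, so H_3 = Z.

(K is a triangulation of the 3-sphere S^3.)

H_0 = Z,  H_1 = 0,  H_2 = 0,  H_3 = Z.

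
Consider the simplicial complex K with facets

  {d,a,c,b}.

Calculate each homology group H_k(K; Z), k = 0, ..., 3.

H_0 ≅ Z,  H_1 = 0,  H_2 = 0,  H_3 = 0.

K has 4 vertices, 6 edges, 4 triangles, 1 3-simplex.
rank ∂_0 = 0, rank ∂_1 = 3 ⇒ b_0 = 4 − 0 − 3 = 1; all invariant factors of ∂_1 are 1 so no torsion. So H_0 = Z.
rank ∂_1 = 3, rank ∂_2 = 3 ⇒ b_1 = 6 − 3 − 3 = 0; all invariant factors of ∂_2 are 1 so no torsion. So H_1 = 0.
rank ∂_2 = 3, rank ∂_3 = 1 ⇒ b_2 = 4 − 3 − 1 = 0; all invariant factors of ∂_3 are 1 so no torsion. So H_2 = 0.
rank ∂_3 = 1, rank ∂_4 = 0 ⇒ b_3 = 1 − 1 − 0 = 0. So H_3 = 0.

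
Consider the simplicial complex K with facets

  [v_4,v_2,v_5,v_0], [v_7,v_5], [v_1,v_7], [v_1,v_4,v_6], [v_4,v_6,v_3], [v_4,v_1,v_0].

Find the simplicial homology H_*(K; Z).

H_0 ≅ Z,  H_1 ≅ Z,  H_2 = 0,  H_3 = 0.

Order the vertices as v_0 < v_1 < v_2 < v_3 < v_4 < v_5 < v_6 < v_7. Listing each simplex with vertices in this order, K has dimension 3 with simplices:

  0-simplices (8): [v_0], [v_1], [v_2], [v_3], [v_4], [v_5], [v_6], [v_7]
  1-simplices (14): [v_0,v_1], [v_0,v_2], [v_0,v_4], [v_0,v_5], [v_1,v_4], [v_1,v_6], [v_1,v_7], [v_2,v_4], [v_2,v_5], [v_3,v_4], [v_3,v_6], [v_4,v_5], [v_4,v_6], [v_5,v_7]
  2-simplices (7): [v_0,v_1,v_4], [v_0,v_2,v_4], [v_0,v_2,v_5], [v_0,v_4,v_5], [v_1,v_4,v_6], [v_2,v_4,v_5], [v_3,v_4,v_6]
  3-simplices (1): [v_0,v_2,v_4,v_5]

giving chain groups C_0 ≅ Z^8, C_1 ≅ Z^14, C_2 ≅ Z^7, C_3 ≅ Z^1.

∂_1: C_1 → C_0 maps an edge to its endpoints' difference, ∂[p,q] = q − p. For instance
  ∂[v_5,v_7] = [v_7] − [v_5].
The resulting 8×14 matrix has rank 7, and its Smith normal form has invariant factors (1,1,1,1,1,1,1).

Boundary ∂_2: C_2 → C_1 acts by ∂[p,q,r] = [q,r] − [p,r] + [p,q]. For instance
  ∂[v_1,v_4,v_6] = [v_4,v_6] − [v_1,v_6] + [v_1,v_4],
  ∂[v_0,v_1,v_4] = [v_1,v_4] − [v_0,v_4] + [v_0,v_1].
As a 14×7 matrix over Z this has rank 6, with invariant factors (1,1,1,1,1,1).

Boundary ∂_3: C_3 → C_2 sends each 3-simplex σ to the alternating sum Σ_i (−1)^i (σ with its i-th vertex removed). For instance
  ∂[v_0,v_2,v_4,v_5] = [v_2,v_4,v_5] − [v_0,v_4,v_5] + [v_0,v_2,v_5] − [v_0,v_2,v_4].
As a 7×1 matrix over Z this has rank 1, with invariant factors (1).

From H_k ≅ ker(∂_k) / im(∂_{k+1}) we obtain:

  H_0: rank C_0 − rank ∂_1 = 8 − 7 = 1, and the invariant factors of ∂_1 are all 1, so H_0 = Z.
  H_1: rank ker ∂_1 − rank ∂_2 = (14 − 7) − 6 = 1, and the invariant factors of ∂_2 are all 1, so H_1 = Z.
  H_2: rank ker ∂_2 − rank ∂_3 = (7 − 6) − 1 = 0, and the invariant factors of ∂_3 are all 1, so H_2 = 0.
  H_3: rank ker ∂_3 − rank ∂_4 = (1 − 1) − 0 = 0, and there is no ∂_4, so H_3 = 0.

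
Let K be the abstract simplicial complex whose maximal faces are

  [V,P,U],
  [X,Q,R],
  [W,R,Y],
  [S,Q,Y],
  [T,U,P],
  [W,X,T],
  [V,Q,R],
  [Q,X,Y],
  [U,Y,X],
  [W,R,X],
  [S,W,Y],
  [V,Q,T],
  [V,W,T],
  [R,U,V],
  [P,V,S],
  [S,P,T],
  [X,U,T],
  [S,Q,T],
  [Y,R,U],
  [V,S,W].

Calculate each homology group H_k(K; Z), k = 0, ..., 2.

H_0 ≅ Z,  H_1 ≅ Z ⊕ Z_2,  H_2 = 0.

K has 10 vertices, 30 edges, 20 triangles.
rank ∂_0 = 0, rank ∂_1 = 9 ⇒ b_0 = 10 − 0 − 9 = 1; all invariant factors of ∂_1 are 1 so no torsion. So H_0 ≅ Z.
rank ∂_1 = 9, rank ∂_2 = 20 ⇒ b_1 = 30 − 9 − 20 = 1; ∂_2 has invariant factor(s) [2] giving torsion. So H_1 ≅ Z ⊕ Z_2.
rank ∂_2 = 20, rank ∂_3 = 0 ⇒ b_2 = 20 − 20 − 0 = 0. So H_2 ≅ 0.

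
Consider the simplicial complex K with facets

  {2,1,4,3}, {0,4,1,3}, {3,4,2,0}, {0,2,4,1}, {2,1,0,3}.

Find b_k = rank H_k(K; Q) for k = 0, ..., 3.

b_0 = 1, b_1 = 0, b_2 = 0, b_3 = 1.

Fix the vertex order 0 < 1 < 2 < 3 < 4 and write every simplex with vertices in increasing order. Then dim K = 3 and the simplices of K are:

  0-simplices (5): [0], [1], [2], [3], [4]
  1-simplices (10): [0,1], [0,2], [0,3], [0,4], [1,2], [1,3], [1,4], [2,3], [2,4], [3,4]
  2-simplices (10): [0,1,2], [0,1,3], [0,1,4], [0,2,3], [0,2,4], [0,3,4], [1,2,3], [1,2,4], [1,3,4], [2,3,4]
  3-simplices (5): [0,1,2,3], [0,1,2,4], [0,1,3,4], [0,2,3,4], [1,2,3,4]

giving chain groups C_0 ≅ Z^5, C_1 ≅ Z^10, C_2 ≅ Z^10, C_3 ≅ Z^5.

∂_1: C_1 → C_0 is given by ∂[p,q] = [q] − [p].
This gives a 5×10 integer matrix of rank 4; reducing to Smith normal form yields diagonal entries (1,1,1,1).

Boundary ∂_2: C_2 → C_1 sends each 2-simplex [p,q,r] to [q,r] − [p,r] + [p,q]. For instance
  ∂[0,1,4] = [1,4] − [0,4] + [0,1],
  ∂[0,1,3] = [1,3] − [0,3] + [0,1].
The 10×10 boundary matrix has rank 6 and Smith normal form diag(1,1,1,1,1,1).

The boundary map ∂_3: C_3 → C_2 sends each 3-simplex σ to the alternating sum Σ_i (−1)^i (σ with its i-th vertex removed). For instance
  ∂[0,1,3,4] = [1,3,4] − [0,3,4] + [0,1,4] − [0,1,3],
  ∂[0,1,2,4] = [1,2,4] − [0,2,4] + [0,1,4] − [0,1,2].
The 10×5 boundary matrix has rank 4 and Smith normal form diag(1,1,1,1).

Reading off H_k = ker ∂_k / im ∂_{k+1}:

  H_0: rank C_0 − rank ∂_1 = 5 − 4 = 1, and the invariant factors of ∂_1 are all 1, so H_0 = Z.
  H_1: rank ker ∂_1 − rank ∂_2 = (10 − 4) − 6 = 0, and the invariant factors of ∂_2 are all 1, so H_1 = 0.
  H_2: rank ker ∂_2 − rank ∂_3 = (10 − 6) − 4 = 0, and the invariant factors of ∂_3 are all 1, so H_2 = 0.
  H_3: rank ker ∂_3 − rank ∂_4 = (5 − 4) − 0 = 1, and there is no ∂_4, so H_3 = Z.

(K is a triangulation of the 3-sphere S^3.)

Hence the Betti numbers are b_0 = 1, b_1 = 0, b_2 = 0, b_3 = 1.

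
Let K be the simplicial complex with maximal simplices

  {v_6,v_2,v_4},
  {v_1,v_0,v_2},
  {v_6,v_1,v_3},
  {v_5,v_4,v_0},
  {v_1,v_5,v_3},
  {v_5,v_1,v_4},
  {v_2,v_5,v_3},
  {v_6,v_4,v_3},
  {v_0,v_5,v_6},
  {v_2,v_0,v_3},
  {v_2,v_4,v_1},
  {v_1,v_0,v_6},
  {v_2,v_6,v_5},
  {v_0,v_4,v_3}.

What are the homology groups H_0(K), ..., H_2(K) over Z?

H_0 ≅ Z,  H_1 ≅ Z^2,  H_2 ≅ Z.

We work with the vertex ordering v_0 < v_1 < v_2 < v_3 < v_4 < v_5 < v_6. The simplices of K, each written with vertices in increasing order, are:

  0-simplices (7): [v_0], [v_1], [v_2], [v_3], [v_4], [v_5], [v_6]
  1-simplices (21): (21 of them)
  2-simplices (14): (14 of them)

giving chain groups C_0 ≅ Z^7, C_1 ≅ Z^21, C_2 ≅ Z^14.

The boundary map ∂_1: C_1 → C_0 maps an edge to its endpoints' difference, ∂[p,q] = q − p. For instance
  ∂[v_1,v_6] = [v_6] − [v_1].
This gives a 7×21 integer matrix of rank 6; reducing to Smith normal form yields diagonal entries (1,1,1,1,1,1).

Boundary ∂_2: C_2 → C_1 maps a triangle to the signed sum of its edges. For instance
  ∂[v_0,v_4,v_5] = [v_4,v_5] − [v_0,v_5] + [v_0,v_4],
  ∂[v_1,v_2,v_4] = [v_2,v_4] − [v_1,v_4] + [v_1,v_2].
This gives a 21×14 integer matrix of rank 13; reducing to Smith normal form yields diagonal entries (1,1,1,1,1,1,1,1,1,1,1,1,1).

Computing H_k = (kernel of ∂_k) / (image of ∂_{k+1}):

  H_0: rank C_0 − rank ∂_1 = 7 − 6 = 1, and the invariant factors of ∂_1 are all 1, so H_0 ≅ Z.
  H_1: rank ker ∂_1 − rank ∂_2 = (21 − 6) − 13 = 2, and the invariant factors of ∂_2 are all 1, so H_1 ≅ Z^2.
  H_2: rank ker ∂_2 − rank ∂_3 = (14 − 13) − 0 = 1, and there is no ∂_3, so H_2 ≅ Z.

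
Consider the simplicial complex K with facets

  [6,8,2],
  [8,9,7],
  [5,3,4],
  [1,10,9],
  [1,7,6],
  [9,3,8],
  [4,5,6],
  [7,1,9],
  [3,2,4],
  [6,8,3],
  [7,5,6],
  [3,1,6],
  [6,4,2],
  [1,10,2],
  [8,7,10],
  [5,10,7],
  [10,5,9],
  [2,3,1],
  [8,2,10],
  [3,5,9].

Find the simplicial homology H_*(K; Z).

H_0 = Z,  H_1 = Z ⊕ Z/2,  H_2 = 0.

Take the total order 1 < 2 < 3 < 4 < 5 < 6 < 7 < 8 < 9 < 10 on the vertex set. Then K (dimension 2) consists of the simplices:

  0-simplices (10): [1], [2], [3], [4], [5], [6], [7], [8], [9], [10]
  1-simplices (30): (30 of them)
  2-simplices (20): (20 of them)

so the chain groups are C_0 ≅ Z^10, C_1 ≅ Z^30, C_2 ≅ Z^20.

∂_1: C_1 → C_0 sends each edge [p,q] (with p < q) to q − p.
The 10×30 boundary matrix has rank 9 and Smith normal form diag(1,1,1,1,1,1,1,1,1).

∂_2: C_2 → C_1 sends each 2-simplex [p,q,r] to [q,r] − [p,r] + [p,q]. For instance
  ∂[4,5,6] = [5,6] − [4,6] + [4,5],
  ∂[5,6,7] = [6,7] − [5,7] + [5,6].
This gives a 30×20 integer matrix of rank 20; reducing to Smith normal form yields diagonal entries (1,1,1,1,1,1,1,1,1,1,1,1,1,1,1,1,1,1,1,2).

From H_k ≅ ker(∂_k) / im(∂_{k+1}) we obtain:

  H_0: rank C_0 − rank ∂_1 = 10 − 9 = 1, and the invariant factors of ∂_1 are all 1, so H_0 = Z.
  H_1: rank ker ∂_1 − rank ∂_2 = (30 − 9) − 20 = 1, and ∂_2 has invariant factor 2 > 1, so H_1 = Z ⊕ Z/2.
  H_2: rank ker ∂_2 − rank ∂_3 = (20 − 20) − 0 = 0, and there is no ∂_3, so H_2 = 0.

As a check, the Euler characteristic is 10 − 30 + 20 = 0, which agrees with 1 − 1 + 0 = 0.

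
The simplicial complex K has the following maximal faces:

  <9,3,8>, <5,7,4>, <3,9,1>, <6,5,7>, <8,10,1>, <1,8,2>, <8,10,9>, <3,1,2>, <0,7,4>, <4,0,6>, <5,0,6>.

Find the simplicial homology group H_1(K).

H_1 = Z^2.

Take the total order 0 < 1 < 2 < 3 < 4 < 5 < 6 < 7 < 8 < 9 < 10 on the vertex set. Then K (dimension 2) consists of the simplices:

  0-simplices (11): [0], [1], [2], [3], [4], [5], [6], [7], [8], [9], [10]
  1-simplices (22): [0,4], [0,5], [0,6], [0,7], [1,2], [1,3], [1,8], [1,9], [1,10], [2,3], [2,8], [3,8], [3,9], [4,5], [4,6], [4,7], [5,6], [5,7], [6,7], [8,9], [8,10], [9,10]
  2-simplices (11): [0,4,6], [0,4,7], [0,5,6], [1,2,3], [1,2,8], [1,3,9], [1,8,10], [3,8,9], [4,5,7], [5,6,7], [8,9,10]

Hence C_0 ≅ Z^11, C_1 ≅ Z^22, C_2 ≅ Z^11.

Boundary ∂_1: C_1 → C_0 is given by ∂[p,q] = [q] − [p]. For instance
  ∂[1,8] = [8] − [1].
This gives a 11×22 integer matrix of rank 9; reducing to Smith normal form yields diagonal entries (1,1,1,1,1,1,1,1,1).

The boundary map ∂_2: C_2 → C_1 maps a triangle to the signed sum of its edges. For instance
  ∂[0,4,7] = [4,7] − [0,7] + [0,4],
  ∂[1,3,9] = [3,9] − [1,9] + [1,3].
The resulting 22×11 matrix has rank 11, and its Smith normal form has invariant factors (1,1,1,1,1,1,1,1,1,1,1).

Computing H_k = (kernel of ∂_k) / (image of ∂_{k+1}):

  H_1: rank ker ∂_1 − rank ∂_2 = (22 − 9) − 11 = 2, and the invariant factors of ∂_2 are all 1, so H_1 = Z^2.

(K is a triangulation of the disjoint union of the Möbius band and the cylinder S^1 x I.)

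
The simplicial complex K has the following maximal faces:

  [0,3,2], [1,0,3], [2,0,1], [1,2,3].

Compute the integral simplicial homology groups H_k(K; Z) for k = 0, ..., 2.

H_0 ≅ Z,  H_1 = 0,  H_2 ≅ Z.

Take the total order 0 < 1 < 2 < 3 on the vertex set. Then K (dimension 2) consists of the simplices:

  0-simplices (4): [0], [1], [2], [3]
  1-simplices (6): [0,1], [0,2], [0,3], [1,2], [1,3], [2,3]
  2-simplices (4): [0,1,2], [0,1,3], [0,2,3], [1,2,3]

giving chain groups C_0 ≅ Z^4, C_1 ≅ Z^6, C_2 ≅ Z^4.

∂_1: C_1 → C_0 maps an edge to its endpoints' difference, ∂[p,q] = q − p. For instance
  ∂[2,3] = [3] − [2].
The 4×6 boundary matrix has rank 3 and Smith normal form diag(1,1,1).

Boundary ∂_2: C_2 → C_1 acts by ∂[p,q,r] = [q,r] − [p,r] + [p,q]. For instance
  ∂[0,2,3] = [2,3] − [0,3] + [0,2],
  ∂[0,1,3] = [1,3] − [0,3] + [0,1].
The 6×4 boundary matrix has rank 3 and Smith normal form diag(1,1,1).

Computing H_k = (kernel of ∂_k) / (image of ∂_{k+1}):

  H_0: rank C_0 − rank ∂_1 = 4 − 3 = 1, and the invariant factors of ∂_1 are all 1, so H_0 ≅ Z.
  H_1: rank ker ∂_1 − rank ∂_2 = (6 − 3) − 3 = 0, and the invariant factors of ∂_2 are all 1, so H_1 ≅ 0.
  H_2: rank ker ∂_2 − rank ∂_3 = (4 − 3) − 0 = 1, and there is no ∂_3, so H_2 ≅ Z.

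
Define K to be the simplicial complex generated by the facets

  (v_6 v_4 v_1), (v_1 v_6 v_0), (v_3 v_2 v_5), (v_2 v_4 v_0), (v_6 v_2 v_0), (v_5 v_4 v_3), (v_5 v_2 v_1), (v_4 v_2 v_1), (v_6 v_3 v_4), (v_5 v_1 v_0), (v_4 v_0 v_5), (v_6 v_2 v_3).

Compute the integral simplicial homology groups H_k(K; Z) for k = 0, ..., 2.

Order the vertices as v_0 < v_1 < v_2 < v_3 < v_4 < v_5 < v_6. Listing each simplex with vertices in this order, K has dimension 2 with simplices:

  0-simplices (7): [v_0], [v_1], [v_2], [v_3], [v_4], [v_5], [v_6]
  1-simplices (18): (18 of them)
  2-simplices (12): (12 of them)

Hence C_0 ≅ Z^7, C_1 ≅ Z^18, C_2 ≅ Z^12.

The boundary map ∂_1: C_1 → C_0 is given by ∂[p,q] = [q] − [p]. For instance
  ∂[v_2,v_6] = [v_6] − [v_2].
The 7×18 boundary matrix has rank 6 and Smith normal form diag(1,1,1,1,1,1).

The boundary map ∂_2: C_2 → C_1 sends each 2-simplex [p,q,r] to [q,r] − [p,r] + [p,q]. For instance
  ∂[v_2,v_3,v_5] = [v_3,v_5] − [v_2,v_5] + [v_2,v_3],
  ∂[v_0,v_2,v_6] = [v_2,v_6] − [v_0,v_6] + [v_0,v_2].
This gives a 18×12 integer matrix of rank 12; reducing to Smith normal form yields diagonal entries (1,1,1,1,1,1,1,1,1,1,1,2).

Now H_k = ker ∂_k / im ∂_{k+1}, so:

  H_0: rank C_0 − rank ∂_1 = 7 − 6 = 1, and the invariant factors of ∂_1 are all 1, so H_0 ≅ Z.
  H_1: rank ker ∂_1 − rank ∂_2 = (18 − 6) − 12 = 0, and ∂_2 has invariant factor 2 > 1, so H_1 ≅ Z/2.
  H_2: rank ker ∂_2 − rank ∂_3 = (12 − 12) − 0 = 0, and there is no ∂_3, so H_2 ≅ 0.

As a check, the Euler characteristic is 7 − 18 + 12 = 1, which agrees with 1 − 0 + 0 = 1.

H_0 ≅ Z,  H_1 ≅ Z/2,  H_2 = 0.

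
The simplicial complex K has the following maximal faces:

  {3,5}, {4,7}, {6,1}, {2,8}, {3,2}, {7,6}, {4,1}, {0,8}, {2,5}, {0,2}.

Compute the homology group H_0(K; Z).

H_0 ≅ Z^2.

Take the total order 0 < 1 < 2 < 3 < 4 < 5 < 6 < 7 < 8 on the vertex set. Then K (dimension 1) consists of the simplices:

  0-simplices (9): [0], [1], [2], [3], [4], [5], [6], [7], [8]
  1-simplices (10): [0,2], [0,8], [1,4], [1,6], [2,3], [2,5], [2,8], [3,5], [4,7], [6,7]

Hence C_0 ≅ Z^9, C_1 ≅ Z^10.

∂_1: C_1 → C_0 sends each edge [p,q] (with p < q) to q − p.
The resulting 9×10 matrix has rank 7, and its Smith normal form has invariant factors (1,1,1,1,1,1,1).

From H_k ≅ ker(∂_k) / im(∂_{k+1}) we obtain:

  H_0: rank C_0 − rank ∂_1 = 9 − 7 = 2, and the invariant factors of ∂_1 are all 1, so H_0 = Z^2.

(K is a triangulation of the disjoint union of the circle S^1 and a wedge of 2 circles.)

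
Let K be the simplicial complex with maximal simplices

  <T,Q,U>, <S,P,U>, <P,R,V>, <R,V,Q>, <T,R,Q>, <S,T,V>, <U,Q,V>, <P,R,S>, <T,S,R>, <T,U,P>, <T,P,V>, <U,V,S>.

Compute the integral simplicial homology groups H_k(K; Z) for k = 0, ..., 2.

H_0 = Z,  H_1 = Z/2,  H_2 = 0.

Fix the vertex order P < Q < R < S < T < U < V and write every simplex with vertices in increasing order. Then dim K = 2 and the simplices of K are:

  0-simplices (7): P, Q, R, S, T, U, V
  1-simplices (18): PR, PS, PT, PU, PV, QR, QT, QU, QV, RS, RT, RV, ST, SU, SV, TU, TV, UV
  2-simplices (12): PRS, PRV, PSU, PTU, PTV, QRT, QRV, QTU, QUV, RST, STV, SUV

giving chain groups C_0 ≅ Z^7, C_1 ≅ Z^18, C_2 ≅ Z^12.

∂_1: C_1 → C_0 sends each edge [p,q] (with p < q) to q − p. For instance
  ∂UV = V − U.
As a 7×18 matrix over Z this has rank 6, with invariant factors (1,1,1,1,1,1).

The boundary map ∂_2: C_2 → C_1 acts by ∂[p,q,r] = [q,r] − [p,r] + [p,q]. For instance
  ∂SUV = UV − SV + SU,
  ∂RST = ST − RT + RS.
This gives a 18×12 integer matrix of rank 12; reducing to Smith normal form yields diagonal entries (1,1,1,1,1,1,1,1,1,1,1,2).

Now H_k = ker ∂_k / im ∂_{k+1}, so:

  H_0: rank C_0 − rank ∂_1 = 7 − 6 = 1, and the invariant factors of ∂_1 are all 1, so H_0 = Z.
  H_1: rank ker ∂_1 − rank ∂_2 = (18 − 6) − 12 = 0, and ∂_2 has invariant factor 2 > 1, so H_1 = Z/2.
  H_2: rank ker ∂_2 − rank ∂_3 = (12 − 12) − 0 = 0, and there is no ∂_3, so H_2 = 0.

(K is a triangulation of the real projective plane RP^2.)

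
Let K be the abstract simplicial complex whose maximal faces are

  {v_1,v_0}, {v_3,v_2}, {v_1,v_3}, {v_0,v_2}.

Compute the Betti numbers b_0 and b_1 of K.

b_0 = 1, b_1 = 1.

Order the vertices as v_0 < v_1 < v_2 < v_3. Listing each simplex with vertices in this order, K has dimension 1 with simplices:

  0-simplices (4): [v_0], [v_1], [v_2], [v_3]
  1-simplices (4): [v_0,v_1], [v_0,v_2], [v_1,v_3], [v_2,v_3]

Hence C_0 ≅ Z^4, C_1 ≅ Z^4.

Boundary ∂_1: C_1 → C_0 maps an edge to its endpoints' difference, ∂[p,q] = q − p.
This gives a 4×4 integer matrix of rank 3; reducing to Smith normal form yields diagonal entries (1,1,1).

Now H_k = ker ∂_k / im ∂_{k+1}, so:

  H_0: rank C_0 − rank ∂_1 = 4 − 3 = 1, and the invariant factors of ∂_1 are all 1, so H_0 = Z.
  H_1: rank ker ∂_1 − rank ∂_2 = (4 − 3) − 0 = 1, and there is no ∂_2, so H_1 = Z.

Hence the Betti numbers are b_0 = 1, b_1 = 1.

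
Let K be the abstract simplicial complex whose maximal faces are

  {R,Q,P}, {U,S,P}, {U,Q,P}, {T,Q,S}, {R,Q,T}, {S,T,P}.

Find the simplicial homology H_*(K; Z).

H_0 ≅ Z,  H_1 ≅ Z,  H_2 = 0.

Fix the vertex order P < Q < R < S < T < U and write every simplex with vertices in increasing order. Then dim K = 2 and the simplices of K are:

  0-simplices (6): P, Q, R, S, T, U
  1-simplices (12): PQ, PR, PS, PT, PU, QR, QS, QT, QU, RT, ST, SU
  2-simplices (6): PQR, PQU, PST, PSU, QRT, QST

Hence C_0 ≅ Z^6, C_1 ≅ Z^12, C_2 ≅ Z^6.

The boundary map ∂_1: C_1 → C_0 is given by ∂[p,q] = [q] − [p].
As a 6×12 matrix over Z this has rank 5, with invariant factors (1,1,1,1,1).

∂_2: C_2 → C_1 maps a triangle to the signed sum of its edges. For instance
  ∂PSU = SU − PU + PS,
  ∂PST = ST − PT + PS.
This gives a 12×6 integer matrix of rank 6; reducing to Smith normal form yields diagonal entries (1,1,1,1,1,1).

Now H_k = ker ∂_k / im ∂_{k+1}, so:

  H_0: rank C_0 − rank ∂_1 = 6 − 5 = 1, and the invariant factors of ∂_1 are all 1, so H_0 ≅ Z.
  H_1: rank ker ∂_1 − rank ∂_2 = (12 − 5) − 6 = 1, and the invariant factors of ∂_2 are all 1, so H_1 ≅ Z.
  H_2: rank ker ∂_2 − rank ∂_3 = (6 − 6) − 0 = 0, and there is no ∂_3, so H_2 ≅ 0.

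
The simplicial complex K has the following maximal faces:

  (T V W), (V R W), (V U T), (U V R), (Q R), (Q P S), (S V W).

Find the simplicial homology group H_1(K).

H_1 ≅ Z.

We work with the vertex ordering P < Q < R < S < T < U < V < W. The simplices of K, each written with vertices in increasing order, are:

  0-simplices (8): P, Q, R, S, T, U, V, W
  1-simplices (14): PQ, PS, QR, QS, RU, RV, RW, SV, SW, TU, TV, TW, UV, VW
  2-simplices (6): PQS, RUV, RVW, SVW, TUV, TVW

Hence C_0 ≅ Z^8, C_1 ≅ Z^14, C_2 ≅ Z^6.

The boundary map ∂_1: C_1 → C_0 sends each edge [p,q] (with p < q) to q − p. For instance
  ∂TU = U − T.
As a 8×14 matrix over Z this has rank 7, with invariant factors (1,1,1,1,1,1,1).

∂_2: C_2 → C_1 acts by ∂[p,q,r] = [q,r] − [p,r] + [p,q]. For instance
  ∂RUV = UV − RV + RU,
  ∂PQS = QS − PS + PQ.
The 14×6 boundary matrix has rank 6 and Smith normal form diag(1,1,1,1,1,1).

From H_k ≅ ker(∂_k) / im(∂_{k+1}) we obtain:

  H_1: rank ker ∂_1 − rank ∂_2 = (14 − 7) − 6 = 1, and the invariant factors of ∂_2 are all 1, so H_1 ≅ Z.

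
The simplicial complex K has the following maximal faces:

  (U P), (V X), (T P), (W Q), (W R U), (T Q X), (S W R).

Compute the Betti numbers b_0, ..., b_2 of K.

We work with the vertex ordering P < Q < R < S < T < U < V < W < X. The simplices of K, each written with vertices in increasing order, are:

  0-simplices (9): P, Q, R, S, T, U, V, W, X
  1-simplices (12): PT, PU, QT, QW, QX, RS, RU, RW, SW, TX, UW, VX
  2-simplices (3): QTX, RSW, RUW

so the chain groups are C_0 ≅ Z^9, C_1 ≅ Z^12, C_2 ≅ Z^3.

Boundary ∂_1: C_1 → C_0 maps an edge to its endpoints' difference, ∂[p,q] = q − p. For instance
  ∂RS = S − R.
This gives a 9×12 integer matrix of rank 8; reducing to Smith normal form yields diagonal entries (1,1,1,1,1,1,1,1).

Boundary ∂_2: C_2 → C_1 maps a triangle to the signed sum of its edges. For instance
  ∂QTX = TX − QX + QT,
  ∂RUW = UW − RW + RU.
As a 12×3 matrix over Z this has rank 3, with invariant factors (1,1,1).

Computing H_k = (kernel of ∂_k) / (image of ∂_{k+1}):

  H_0: rank C_0 − rank ∂_1 = 9 − 8 = 1, and the invariant factors of ∂_1 are all 1, so H_0 = Z.
  H_1: rank ker ∂_1 − rank ∂_2 = (12 − 8) − 3 = 1, and the invariant factors of ∂_2 are all 1, so H_1 = Z.
  H_2: rank ker ∂_2 − rank ∂_3 = (3 − 3) − 0 = 0, and there is no ∂_3, so H_2 = 0.

As a check, the Euler characteristic is 9 − 12 + 3 = 0, which agrees with 1 − 1 + 0 = 0.

Hence the Betti numbers are b_0 = 1, b_1 = 1, b_2 = 0.

b_0 = 1, b_1 = 1, b_2 = 0.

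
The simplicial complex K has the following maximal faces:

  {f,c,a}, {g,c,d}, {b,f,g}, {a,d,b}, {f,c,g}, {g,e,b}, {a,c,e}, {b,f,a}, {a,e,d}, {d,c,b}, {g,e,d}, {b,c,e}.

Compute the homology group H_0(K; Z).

Order the vertices as a < b < c < d < e < f < g. Listing each simplex with vertices in this order, K has dimension 2 with simplices:

  0-simplices (7): a, b, c, d, e, f, g
  1-simplices (18): ab, ac, ad, ae, af, bc, bd, be, bf, bg, cd, ce, cf, cg, de, dg, eg, fg
  2-simplices (12): abd, abf, ace, acf, ade, bcd, bce, beg, bfg, cdg, cfg, deg

giving chain groups C_0 ≅ Z^7, C_1 ≅ Z^18, C_2 ≅ Z^12.

The boundary map ∂_1: C_1 → C_0 is given by ∂[p,q] = [q] − [p]. For instance
  ∂cd = d − c.
The 7×18 boundary matrix has rank 6 and Smith normal form diag(1,1,1,1,1,1).

The boundary map ∂_2: C_2 → C_1 acts by ∂[p,q,r] = [q,r] − [p,r] + [p,q]. For instance
  ∂ade = de − ae + ad,
  ∂bce = ce − be + bc.
As a 18×12 matrix over Z this has rank 12, with invariant factors (1,1,1,1,1,1,1,1,1,1,1,2).

From H_k ≅ ker(∂_k) / im(∂_{k+1}) we obtain:

  H_0: rank C_0 − rank ∂_1 = 7 − 6 = 1, and the invariant factors of ∂_1 are all 1, so H_0 = Z.

(K is a triangulation of the real projective plane RP^2.)

H_0 ≅ Z.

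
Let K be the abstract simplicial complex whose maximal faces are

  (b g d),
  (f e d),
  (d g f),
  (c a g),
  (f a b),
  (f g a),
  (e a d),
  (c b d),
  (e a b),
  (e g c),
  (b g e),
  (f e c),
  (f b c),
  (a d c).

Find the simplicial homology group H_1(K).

We work with the vertex ordering a < b < c < d < e < f < g. The simplices of K, each written with vertices in increasing order, are:

  0-simplices (7): a, b, c, d, e, f, g
  1-simplices (21): ab, ac, ad, ae, af, ag, bc, bd, be, bf, bg, cd, ce, cf, cg, de, df, dg, ef, eg, fg
  2-simplices (14): abe, abf, acd, acg, ade, afg, bcd, bcf, bdg, beg, cef, ceg, def, dfg

so the chain groups are C_0 ≅ Z^7, C_1 ≅ Z^21, C_2 ≅ Z^14.

Boundary ∂_1: C_1 → C_0 maps an edge to its endpoints' difference, ∂[p,q] = q − p. For instance
  ∂be = e − b.
This gives a 7×21 integer matrix of rank 6; reducing to Smith normal form yields diagonal entries (1,1,1,1,1,1).

∂_2: C_2 → C_1 sends each 2-simplex [p,q,r] to [q,r] − [p,r] + [p,q]. For instance
  ∂acg = cg − ag + ac,
  ∂acd = cd − ad + ac.
This gives a 21×14 integer matrix of rank 13; reducing to Smith normal form yields diagonal entries (1,1,1,1,1,1,1,1,1,1,1,1,1).

Now H_k = ker ∂_k / im ∂_{k+1}, so:

  H_1: rank ker ∂_1 − rank ∂_2 = (21 − 6) − 13 = 2, and the invariant factors of ∂_2 are all 1, so H_1 ≅ Z^2.

H_1 = Z^2.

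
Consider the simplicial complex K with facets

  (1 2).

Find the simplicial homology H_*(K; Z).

H_0 ≅ Z,  H_1 = 0.

Fix the vertex order 1 < 2 and write every simplex with vertices in increasing order. Then dim K = 1 and the simplices of K are:

  0-simplices (2): [1], [2]
  1-simplices (1): [1,2]

so the chain groups are C_0 ≅ Z^2, C_1 ≅ Z^1.

Boundary ∂_1: C_1 → C_0 is given by ∂[p,q] = [q] − [p].
As a 2×1 matrix over Z this has rank 1, with invariant factors (1).

Reading off H_k = ker ∂_k / im ∂_{k+1}:

  H_0: rank C_0 − rank ∂_1 = 2 − 1 = 1, and the invariant factors of ∂_1 are all 1, so H_0 ≅ Z.
  H_1: rank ker ∂_1 − rank ∂_2 = (1 − 1) − 0 = 0, and there is no ∂_2, so H_1 ≅ 0.

As a check, the Euler characteristic is 2 − 1 = 1, which agrees with 1 − 0 = 1.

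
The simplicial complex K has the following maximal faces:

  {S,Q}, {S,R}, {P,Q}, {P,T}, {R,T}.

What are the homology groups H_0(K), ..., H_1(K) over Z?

H_0 = Z,  H_1 = Z.

We work with the vertex ordering P < Q < R < S < T. The simplices of K, each written with vertices in increasing order, are:

  0-simplices (5): P, Q, R, S, T
  1-simplices (5): PQ, PT, QS, RS, RT

giving chain groups C_0 ≅ Z^5, C_1 ≅ Z^5.

The boundary map ∂_1: C_1 → C_0 sends each edge [p,q] (with p < q) to q − p. For instance
  ∂PQ = Q − P.
This gives a 5×5 integer matrix of rank 4; reducing to Smith normal form yields diagonal entries (1,1,1,1).

Computing H_k = (kernel of ∂_k) / (image of ∂_{k+1}):

  H_0: rank C_0 − rank ∂_1 = 5 − 4 = 1, and the invariant factors of ∂_1 are all 1, so H_0 ≅ Z.
  H_1: rank ker ∂_1 − rank ∂_2 = (5 − 4) − 0 = 1, and there is no ∂_2, so H_1 ≅ Z.

(K is a triangulation of the circle S^1.)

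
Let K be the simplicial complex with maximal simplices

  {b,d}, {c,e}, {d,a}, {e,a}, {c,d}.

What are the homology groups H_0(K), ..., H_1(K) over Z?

Fix the vertex order a < b < c < d < e and write every simplex with vertices in increasing order. Then dim K = 1 and the simplices of K are:

  0-simplices (5): a, b, c, d, e
  1-simplices (5): ad, ae, bd, cd, ce

so the chain groups are C_0 ≅ Z^5, C_1 ≅ Z^5.

Boundary ∂_1: C_1 → C_0 maps an edge to its endpoints' difference, ∂[p,q] = q − p. For instance
  ∂cd = d − c.
As a 5×5 matrix over Z this has rank 4, with invariant factors (1,1,1,1).

Reading off H_k = ker ∂_k / im ∂_{k+1}:

  H_0: rank C_0 − rank ∂_1 = 5 − 4 = 1, and the invariant factors of ∂_1 are all 1, so H_0 = Z.
  H_1: rank ker ∂_1 − rank ∂_2 = (5 − 4) − 0 = 1, and there is no ∂_2, so H_1 = Z.

H_0 = Z,  H_1 = Z.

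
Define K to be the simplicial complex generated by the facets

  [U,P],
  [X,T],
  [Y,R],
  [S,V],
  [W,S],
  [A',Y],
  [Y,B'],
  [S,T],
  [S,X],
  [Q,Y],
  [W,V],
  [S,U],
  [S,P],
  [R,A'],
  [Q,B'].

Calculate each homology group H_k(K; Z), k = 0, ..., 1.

K has 12 vertices, 15 edges.
rank ∂_0 = 0, rank ∂_1 = 10 ⇒ b_0 = 12 − 0 − 10 = 2; all invariant factors of ∂_1 are 1 so no torsion. So H_0 ≅ Z^2.
rank ∂_1 = 10, rank ∂_2 = 0 ⇒ b_1 = 15 − 10 − 0 = 5. So H_1 ≅ Z^5.

H_0 = Z^2,  H_1 = Z^5.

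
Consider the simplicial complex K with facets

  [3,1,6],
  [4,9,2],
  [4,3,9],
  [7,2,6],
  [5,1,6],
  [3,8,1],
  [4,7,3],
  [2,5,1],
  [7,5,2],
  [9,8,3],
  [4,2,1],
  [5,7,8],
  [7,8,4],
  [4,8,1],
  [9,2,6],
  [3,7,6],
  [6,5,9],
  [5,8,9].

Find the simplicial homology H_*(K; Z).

H_0 ≅ Z,  H_1 ≅ Z ⊕ Z/2,  H_2 = 0.

Order the vertices as 1 < 2 < 3 < 4 < 5 < 6 < 7 < 8 < 9. Listing each simplex with vertices in this order, K has dimension 2 with simplices:

  0-simplices (9): [1], [2], [3], [4], [5], [6], [7], [8], [9]
  1-simplices (27): (27 of them)
  2-simplices (18): [1,2,4], [1,2,5], [1,3,6], [1,3,8], [1,4,8], [1,5,6], [2,4,9], [2,5,7], [2,6,7], [2,6,9], [3,4,7], [3,4,9], [3,6,7], [3,8,9], [4,7,8], [5,6,9], [5,7,8], [5,8,9]

giving chain groups C_0 ≅ Z^9, C_1 ≅ Z^27, C_2 ≅ Z^18.

∂_1: C_1 → C_0 maps an edge to its endpoints' difference, ∂[p,q] = q − p.
As a 9×27 matrix over Z this has rank 8, with invariant factors (1,1,1,1,1,1,1,1).

∂_2: C_2 → C_1 acts by ∂[p,q,r] = [q,r] − [p,r] + [p,q]. For instance
  ∂[5,8,9] = [8,9] − [5,9] + [5,8],
  ∂[3,8,9] = [8,9] − [3,9] + [3,8].
The 27×18 boundary matrix has rank 18 and Smith normal form diag(1,1,1,1,1,1,1,1,1,1,1,1,1,1,1,1,1,2).

Now H_k = ker ∂_k / im ∂_{k+1}, so:

  H_0: rank C_0 − rank ∂_1 = 9 − 8 = 1, and the invariant factors of ∂_1 are all 1, so H_0 = Z.
  H_1: rank ker ∂_1 − rank ∂_2 = (27 − 8) − 18 = 1, and ∂_2 has invariant factor 2 > 1, so H_1 = Z ⊕ Z/2.
  H_2: rank ker ∂_2 − rank ∂_3 = (18 − 18) − 0 = 0, and there is no ∂_3, so H_2 = 0.

As a check, the Euler characteristic is 9 − 27 + 18 = 0, which agrees with 1 − 1 + 0 = 0.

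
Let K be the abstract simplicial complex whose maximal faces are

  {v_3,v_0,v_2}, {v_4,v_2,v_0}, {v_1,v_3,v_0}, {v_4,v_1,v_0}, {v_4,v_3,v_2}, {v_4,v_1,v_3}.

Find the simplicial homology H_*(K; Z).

Take the total order v_0 < v_1 < v_2 < v_3 < v_4 on the vertex set. Then K (dimension 2) consists of the simplices:

  0-simplices (5): [v_0], [v_1], [v_2], [v_3], [v_4]
  1-simplices (9): [v_0,v_1], [v_0,v_2], [v_0,v_3], [v_0,v_4], [v_1,v_3], [v_1,v_4], [v_2,v_3], [v_2,v_4], [v_3,v_4]
  2-simplices (6): [v_0,v_1,v_3], [v_0,v_1,v_4], [v_0,v_2,v_3], [v_0,v_2,v_4], [v_1,v_3,v_4], [v_2,v_3,v_4]

Hence C_0 ≅ Z^5, C_1 ≅ Z^9, C_2 ≅ Z^6.

The boundary map ∂_1: C_1 → C_0 sends each edge [p,q] (with p < q) to q − p. For instance
  ∂[v_0,v_1] = [v_1] − [v_0].
The resulting 5×9 matrix has rank 4, and its Smith normal form has invariant factors (1,1,1,1).

∂_2: C_2 → C_1 sends each 2-simplex [p,q,r] to [q,r] − [p,r] + [p,q]. For instance
  ∂[v_0,v_1,v_4] = [v_1,v_4] − [v_0,v_4] + [v_0,v_1],
  ∂[v_0,v_1,v_3] = [v_1,v_3] − [v_0,v_3] + [v_0,v_1].
The 9×6 boundary matrix has rank 5 and Smith normal form diag(1,1,1,1,1).

From H_k ≅ ker(∂_k) / im(∂_{k+1}) we obtain:

  H_0: rank C_0 − rank ∂_1 = 5 − 4 = 1, and the invariant factors of ∂_1 are all 1, so H_0 = Z.
  H_1: rank ker ∂_1 − rank ∂_2 = (9 − 4) − 5 = 0, and the invariant factors of ∂_2 are all 1, so H_1 = 0.
  H_2: rank ker ∂_2 − rank ∂_3 = (6 − 5) − 0 = 1, and there is no ∂_3, so H_2 = Z.

As a check, the Euler characteristic is 5 − 9 + 6 = 2, which agrees with 1 − 0 + 1 = 2.

H_0 = Z,  H_1 = 0,  H_2 = Z.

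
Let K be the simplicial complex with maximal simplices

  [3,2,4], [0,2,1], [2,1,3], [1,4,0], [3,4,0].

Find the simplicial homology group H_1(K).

H_1 ≅ Z.

Fix the vertex order 0 < 1 < 2 < 3 < 4 and write every simplex with vertices in increasing order. Then dim K = 2 and the simplices of K are:

  0-simplices (5): [0], [1], [2], [3], [4]
  1-simplices (10): [0,1], [0,2], [0,3], [0,4], [1,2], [1,3], [1,4], [2,3], [2,4], [3,4]
  2-simplices (5): [0,1,2], [0,1,4], [0,3,4], [1,2,3], [2,3,4]

so the chain groups are C_0 ≅ Z^5, C_1 ≅ Z^10, C_2 ≅ Z^5.

The boundary map ∂_1: C_1 → C_0 maps an edge to its endpoints' difference, ∂[p,q] = q − p. For instance
  ∂[2,3] = [3] − [2].
This gives a 5×10 integer matrix of rank 4; reducing to Smith normal form yields diagonal entries (1,1,1,1).

∂_2: C_2 → C_1 acts by ∂[p,q,r] = [q,r] − [p,r] + [p,q]. For instance
  ∂[0,1,4] = [1,4] − [0,4] + [0,1],
  ∂[0,3,4] = [3,4] − [0,4] + [0,3].
As a 10×5 matrix over Z this has rank 5, with invariant factors (1,1,1,1,1).

Now H_k = ker ∂_k / im ∂_{k+1}, so:

  H_1: rank ker ∂_1 − rank ∂_2 = (10 − 4) − 5 = 1, and the invariant factors of ∂_2 are all 1, so H_1 ≅ Z.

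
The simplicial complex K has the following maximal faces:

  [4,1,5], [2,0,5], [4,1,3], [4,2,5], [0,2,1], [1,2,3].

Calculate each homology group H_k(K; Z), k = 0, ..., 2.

H_0 = Z,  H_1 = Z,  H_2 = 0.

Order the vertices as 0 < 1 < 2 < 3 < 4 < 5. Listing each simplex with vertices in this order, K has dimension 2 with simplices:

  0-simplices (6): [0], [1], [2], [3], [4], [5]
  1-simplices (12): [0,1], [0,2], [0,5], [1,2], [1,3], [1,4], [1,5], [2,3], [2,4], [2,5], [3,4], [4,5]
  2-simplices (6): [0,1,2], [0,2,5], [1,2,3], [1,3,4], [1,4,5], [2,4,5]

Hence C_0 ≅ Z^6, C_1 ≅ Z^12, C_2 ≅ Z^6.

The boundary map ∂_1: C_1 → C_0 maps an edge to its endpoints' difference, ∂[p,q] = q − p. For instance
  ∂[1,4] = [4] − [1].
As a 6×12 matrix over Z this has rank 5, with invariant factors (1,1,1,1,1).

∂_2: C_2 → C_1 acts by ∂[p,q,r] = [q,r] − [p,r] + [p,q]. For instance
  ∂[1,3,4] = [3,4] − [1,4] + [1,3],
  ∂[0,2,5] = [2,5] − [0,5] + [0,2].
This gives a 12×6 integer matrix of rank 6; reducing to Smith normal form yields diagonal entries (1,1,1,1,1,1).

Reading off H_k = ker ∂_k / im ∂_{k+1}:

  H_0: rank C_0 − rank ∂_1 = 6 − 5 = 1, and the invariant factors of ∂_1 are all 1, so H_0 ≅ Z.
  H_1: rank ker ∂_1 − rank ∂_2 = (12 − 5) − 6 = 1, and the invariant factors of ∂_2 are all 1, so H_1 ≅ Z.
  H_2: rank ker ∂_2 − rank ∂_3 = (6 − 6) − 0 = 0, and there is no ∂_3, so H_2 ≅ 0.

(K is a triangulation of the cylinder S^1 x I.)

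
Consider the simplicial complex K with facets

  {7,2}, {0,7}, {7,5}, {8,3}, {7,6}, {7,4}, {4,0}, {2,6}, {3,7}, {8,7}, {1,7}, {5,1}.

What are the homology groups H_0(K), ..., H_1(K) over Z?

H_0 ≅ Z,  H_1 ≅ Z^4.

Fix the vertex order 0 < 1 < 2 < 3 < 4 < 5 < 6 < 7 < 8 and write every simplex with vertices in increasing order. Then dim K = 1 and the simplices of K are:

  0-simplices (9): [0], [1], [2], [3], [4], [5], [6], [7], [8]
  1-simplices (12): [0,4], [0,7], [1,5], [1,7], [2,6], [2,7], [3,7], [3,8], [4,7], [5,7], [6,7], [7,8]

so the chain groups are C_0 ≅ Z^9, C_1 ≅ Z^12.

The boundary map ∂_1: C_1 → C_0 is given by ∂[p,q] = [q] − [p]. For instance
  ∂[3,7] = [7] − [3].
The 9×12 boundary matrix has rank 8 and Smith normal form diag(1,1,1,1,1,1,1,1).

Computing H_k = (kernel of ∂_k) / (image of ∂_{k+1}):

  H_0: rank C_0 − rank ∂_1 = 9 − 8 = 1, and the invariant factors of ∂_1 are all 1, so H_0 ≅ Z.
  H_1: rank ker ∂_1 − rank ∂_2 = (12 − 8) − 0 = 4, and there is no ∂_2, so H_1 ≅ Z^4.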